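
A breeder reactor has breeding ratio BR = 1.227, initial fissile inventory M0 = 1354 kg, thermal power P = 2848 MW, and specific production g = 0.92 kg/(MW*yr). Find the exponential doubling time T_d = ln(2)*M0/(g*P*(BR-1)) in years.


Breeding gain G = BR - 1 = 1.227 - 1 = 0.227
Fissile production rate = g * P * G = 0.92 * 2848 * 0.227 = 594.77632 kg/yr
T_d = ln(2) * M0 / (g * P * G)
T_d = ln(2) * 1354 / 594.77632 = 1.5779 yr

1.5779


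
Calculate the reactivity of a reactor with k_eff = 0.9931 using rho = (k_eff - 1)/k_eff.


rho = (k_eff - 1) / k_eff
rho = (0.9931 - 1) / 0.9931
rho = -0.0069479

-0.0069479


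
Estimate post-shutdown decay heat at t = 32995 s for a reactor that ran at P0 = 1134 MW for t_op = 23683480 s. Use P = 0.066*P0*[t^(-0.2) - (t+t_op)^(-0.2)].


P/P0 = 0.066 * [t^(-0.2) - (t + t_op)^(-0.2)]
P/P0 = 0.066 * [32995^(-0.2) - (32995 + 23683480)^(-0.2)]
P/P0 = 0.066 * [0.1248275 - 0.03349577] = 0.006027894
P = 1134 * 0.006027894 = 6.8356 MW

6.8356


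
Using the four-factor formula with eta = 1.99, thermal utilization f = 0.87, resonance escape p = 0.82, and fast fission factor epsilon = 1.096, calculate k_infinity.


k_inf = eta * f * p * epsilon
k_inf = 1.99 * 0.87 * 0.82 * 1.096
k_inf = 1.5560

1.5560


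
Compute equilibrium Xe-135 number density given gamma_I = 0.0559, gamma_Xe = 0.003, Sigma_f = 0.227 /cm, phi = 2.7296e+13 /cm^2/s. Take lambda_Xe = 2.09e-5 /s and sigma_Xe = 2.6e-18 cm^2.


Xe_eq = (gamma_I + gamma_Xe) * Sigma_f * phi / (lambda_Xe + sigma_Xe * phi)
Numerator = (0.0559 + 0.003) * 0.227 * 2.7296e+13 = 3.649557e+11
Denominator = 2.09e-5 + 2.6e-18 * 2.7296e+13 = 9.186960e-05
Xe_eq = 3.649557e+11 / 9.186960e-05 = 3.9725e+15 /cm^3

3.9725e+15


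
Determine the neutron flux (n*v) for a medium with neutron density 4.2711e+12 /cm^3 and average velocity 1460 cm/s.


phi = n * v
phi = 4.2711e+12 * 1460
phi = 6.2358e+15 /cm^2/s

6.2358e+15


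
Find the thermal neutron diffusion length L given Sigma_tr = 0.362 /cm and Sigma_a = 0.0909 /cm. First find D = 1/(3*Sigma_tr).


D = 1 / (3 * Sigma_tr) = 1 / (3 * 0.362) = 0.9208103 cm
L = sqrt(D / Sigma_a)
L = sqrt(0.9208103 / 0.0909)
L = 3.1828 cm

3.1828


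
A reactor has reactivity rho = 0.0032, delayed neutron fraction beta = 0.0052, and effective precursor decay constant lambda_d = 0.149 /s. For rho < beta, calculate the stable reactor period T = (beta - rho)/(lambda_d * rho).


T = (beta - rho) / (lambda_d * rho)
T = (0.0052 - 0.0032) / (0.149 * 0.0032)
T = 4.1946 s

4.1946


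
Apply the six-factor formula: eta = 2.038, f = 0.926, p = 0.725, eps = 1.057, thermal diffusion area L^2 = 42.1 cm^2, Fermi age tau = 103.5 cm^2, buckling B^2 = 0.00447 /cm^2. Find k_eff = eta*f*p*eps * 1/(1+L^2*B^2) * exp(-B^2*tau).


k_inf = eta*f*p*eps = 2.038*0.926*0.725*1.057 = 1.446199
P_TNL = 1/(1 + L^2*B^2) = 1/(1 + 42.1*0.00447) = 0.8416184
P_FNL = exp(-B^2*tau) = exp(-0.00447*103.5) = 0.6296161
k_eff = k_inf * P_TNL * P_FNL = 1.446199 * 0.8416184 * 0.6296161
k_eff = 0.76634

0.76634


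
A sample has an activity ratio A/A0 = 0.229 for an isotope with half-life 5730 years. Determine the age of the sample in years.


lambda = ln(2) / t_half = ln(2) / 5730 = 1.209681e-04 /yr
t = -ln(A/A0) / lambda
t = -ln(0.229) / 1.209681e-04
t = 12185 yr

12185


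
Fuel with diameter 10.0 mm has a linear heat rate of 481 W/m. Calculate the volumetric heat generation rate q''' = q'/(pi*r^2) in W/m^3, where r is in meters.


r = D / 2 / 1000 = 10.0 / 2 / 1000 = 0.005 m
q''' = q' / (pi * r^2)
q''' = 481 / (pi * 0.005^2)
q''' = 6.1243e+06 W/m^3

6.1243e+06


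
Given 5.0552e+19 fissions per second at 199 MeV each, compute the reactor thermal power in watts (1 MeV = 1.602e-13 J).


P = fission_rate * E_MeV * 1.602e-13
P = 5.0552e+19 * 199 * 1.602e-13
P = 1.6116e+09 W

1.6116e+09


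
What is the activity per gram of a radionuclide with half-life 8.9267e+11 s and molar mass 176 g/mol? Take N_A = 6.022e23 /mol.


lambda = ln(2) / t_half = ln(2) / 8.9267e+11 = 7.764876e-13 /s
SA = lambda * N_A / M
SA = 7.764876e-13 * 6.022e23 / 176
SA = 2.6568e+09 Bq/g

2.6568e+09


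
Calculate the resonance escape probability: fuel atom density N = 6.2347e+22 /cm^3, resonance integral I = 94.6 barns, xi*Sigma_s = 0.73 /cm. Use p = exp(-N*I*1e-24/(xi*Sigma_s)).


p = exp(-N * I * 1e-24 / (xi*Sigma_s))
p = exp(-6.2347e+22 * 94.6 * 1e-24 / 0.73)
p = 3.0983e-04

3.0983e-04


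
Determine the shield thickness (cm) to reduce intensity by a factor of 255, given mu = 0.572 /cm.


x = ln(factor) / mu
x = ln(255) / 0.572
x = 9.6875 cm

9.6875


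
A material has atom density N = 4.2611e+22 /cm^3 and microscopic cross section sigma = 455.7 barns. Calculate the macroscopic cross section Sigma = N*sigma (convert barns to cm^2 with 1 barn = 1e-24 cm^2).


Sigma = N * sigma_barns * 1e-24
Sigma = 4.2611e+22 * 455.7 * 1e-24
Sigma = 19.418 /cm

19.418


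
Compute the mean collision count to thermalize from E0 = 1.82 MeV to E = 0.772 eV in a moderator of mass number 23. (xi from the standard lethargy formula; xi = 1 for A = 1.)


xi = 1 + (A-1)^2/(2A)*ln((A-1)/(A+1)) = 0.08448899 (for A = 23)
n = ln(E0/E) / xi
n = ln(1.82e6 / 0.772) / 0.08448899
n = ln(2.357513e+06) / 0.08448899 = 173.67

173.67


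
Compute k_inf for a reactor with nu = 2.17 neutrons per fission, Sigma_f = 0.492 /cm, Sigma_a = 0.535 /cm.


k_inf = nu * Sigma_f / Sigma_a
k_inf = 2.17 * 0.492 / 0.535
k_inf = 1.9956

1.9956


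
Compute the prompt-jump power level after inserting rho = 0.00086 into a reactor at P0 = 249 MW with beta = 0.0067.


P1/P0 = beta / (beta - rho)
P1/P0 = 0.0067 / (0.0067 - 0.00086) = 1.147260
P1 = 249 * 1.147260 = 285.67 MW

285.67


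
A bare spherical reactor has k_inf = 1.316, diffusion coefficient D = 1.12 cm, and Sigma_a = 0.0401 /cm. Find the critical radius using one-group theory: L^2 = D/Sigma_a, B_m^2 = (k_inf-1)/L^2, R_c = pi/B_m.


L^2 = D / Sigma_a = 1.12 / 0.0401 = 27.93017 cm^2
B_m^2 = (k_inf - 1) / L^2 = (1.316 - 1) / 27.93017 = 0.01131393 /cm^2
For a bare sphere: B_g = pi/R, so R_c = pi / sqrt(B_m^2)
R_c = pi / sqrt(0.01131393) = 29.535 cm

29.535


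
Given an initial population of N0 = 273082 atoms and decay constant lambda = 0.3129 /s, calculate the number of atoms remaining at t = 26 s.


N = N0 * exp(-lambda * t)
N = 273082 * exp(-0.3129 * 26)
N = 80.008

80.008


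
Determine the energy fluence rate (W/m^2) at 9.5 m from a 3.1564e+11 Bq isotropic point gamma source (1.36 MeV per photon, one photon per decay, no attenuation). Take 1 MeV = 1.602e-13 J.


psi = A * E * 1.602e-13 / (4*pi*r^2)
psi = 3.1564e+11 * 1.36 * 1.602e-13 / (4*pi*9.5^2)
psi = 6.0637e-05 W/m^2

6.0637e-05


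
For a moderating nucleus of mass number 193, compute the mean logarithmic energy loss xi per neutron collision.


xi = 1 + (A-1)^2/(2A) * ln((A-1)/(A+1))
xi = 1 + (193-1)^2/(2*193) * ln((193-1)/(193 +1))
xi = 0.010327

0.010327


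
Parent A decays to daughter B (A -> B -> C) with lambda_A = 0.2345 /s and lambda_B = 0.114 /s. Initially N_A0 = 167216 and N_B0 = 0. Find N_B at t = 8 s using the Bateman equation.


N_B(t) = lambda_A * N_A0 / (lambda_B - lambda_A) * [exp(-lambda_A*t) - exp(-lambda_B*t)]
exp(-0.2345*8) = 0.1532017; exp(-0.114*8) = 0.4017200
N_B = 0.2345 * 167216 / (0.114 - 0.2345) * (0.1532017 - 0.4017200)
N_B = 80871

80871


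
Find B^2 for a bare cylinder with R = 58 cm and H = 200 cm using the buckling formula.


B^2 = (2.405/R)^2 + (pi/H)^2
B^2 = (2.405/58)^2 + (pi/200)^2
B^2 = 0.0019661 /cm^2

0.0019661


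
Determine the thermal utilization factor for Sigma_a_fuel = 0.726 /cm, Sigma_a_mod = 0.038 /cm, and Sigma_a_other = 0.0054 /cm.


f = Sigma_a_fuel / (Sigma_a_fuel + Sigma_a_mod + Sigma_a_other)
f = 0.726 / (0.726 + 0.038 + 0.0054)
f = 0.94359

0.94359


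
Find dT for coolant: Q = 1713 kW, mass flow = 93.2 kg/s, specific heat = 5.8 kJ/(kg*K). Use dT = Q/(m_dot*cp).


dT = Q / (m_dot * cp)
dT = 1713 / (93.2 * 5.8)
dT = 3.1689 C

3.1689


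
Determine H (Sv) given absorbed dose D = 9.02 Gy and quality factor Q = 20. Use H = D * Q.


H = D * Q
H = 9.02 * 20
H = 180.40 Sv

180.40


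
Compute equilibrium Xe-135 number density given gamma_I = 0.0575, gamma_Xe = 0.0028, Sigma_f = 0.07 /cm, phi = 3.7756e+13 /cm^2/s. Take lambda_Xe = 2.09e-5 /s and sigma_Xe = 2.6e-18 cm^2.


Xe_eq = (gamma_I + gamma_Xe) * Sigma_f * phi / (lambda_Xe + sigma_Xe * phi)
Numerator = (0.0575 + 0.0028) * 0.07 * 3.7756e+13 = 1.593681e+11
Denominator = 2.09e-5 + 2.6e-18 * 3.7756e+13 = 1.190656e-04
Xe_eq = 1.593681e+11 / 1.190656e-04 = 1.3385e+15 /cm^3

1.3385e+15


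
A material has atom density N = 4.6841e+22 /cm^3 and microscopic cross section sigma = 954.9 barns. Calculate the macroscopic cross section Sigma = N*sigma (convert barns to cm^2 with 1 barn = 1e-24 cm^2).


Sigma = N * sigma_barns * 1e-24
Sigma = 4.6841e+22 * 954.9 * 1e-24
Sigma = 44.728 /cm

44.728


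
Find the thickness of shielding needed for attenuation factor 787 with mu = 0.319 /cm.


x = ln(factor) / mu
x = ln(787) / 0.319
x = 20.904 cm

20.904


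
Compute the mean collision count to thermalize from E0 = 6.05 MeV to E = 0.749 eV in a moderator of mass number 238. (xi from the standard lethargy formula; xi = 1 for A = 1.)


xi = 1 + (A-1)^2/(2A)*ln((A-1)/(A+1)) = 0.008379872 (for A = 238)
n = ln(E0/E) / xi
n = ln(6.05e6 / 0.749) / 0.008379872
n = ln(8.077437e+06) / 0.008379872 = 1898.0

1898.0


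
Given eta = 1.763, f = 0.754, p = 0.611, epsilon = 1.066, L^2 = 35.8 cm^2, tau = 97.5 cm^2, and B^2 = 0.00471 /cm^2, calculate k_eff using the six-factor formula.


k_inf = eta*f*p*eps = 1.763*0.754*0.611*1.066 = 0.8658090
P_TNL = 1/(1 + L^2*B^2) = 1/(1 + 35.8*0.00471) = 0.8557116
P_FNL = exp(-B^2*tau) = exp(-0.00471*97.5) = 0.6317731
k_eff = k_inf * P_TNL * P_FNL = 0.8658090 * 0.8557116 * 0.6317731
k_eff = 0.46807

0.46807


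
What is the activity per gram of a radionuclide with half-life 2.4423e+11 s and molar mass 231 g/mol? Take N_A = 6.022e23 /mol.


lambda = ln(2) / t_half = ln(2) / 2.4423e+11 = 2.838092e-12 /s
SA = lambda * N_A / M
SA = 2.838092e-12 * 6.022e23 / 231
SA = 7.3987e+09 Bq/g

7.3987e+09


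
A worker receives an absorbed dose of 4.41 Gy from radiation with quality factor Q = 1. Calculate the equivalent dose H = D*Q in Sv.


H = D * Q
H = 4.41 * 1
H = 4.4100 Sv

4.4100


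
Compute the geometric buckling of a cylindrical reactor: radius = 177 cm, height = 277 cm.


B^2 = (2.405/R)^2 + (pi/H)^2
B^2 = (2.405/177)^2 + (pi/277)^2
B^2 = 3.1325e-04 /cm^2

3.1325e-04


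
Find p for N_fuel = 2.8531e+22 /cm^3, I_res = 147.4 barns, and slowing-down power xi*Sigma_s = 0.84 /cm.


p = exp(-N * I * 1e-24 / (xi*Sigma_s))
p = exp(-2.8531e+22 * 147.4 * 1e-24 / 0.84)
p = 0.0066942

0.0066942


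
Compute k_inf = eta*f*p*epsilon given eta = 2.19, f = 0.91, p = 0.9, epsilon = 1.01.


k_inf = eta * f * p * epsilon
k_inf = 2.19 * 0.91 * 0.9 * 1.01
k_inf = 1.8115

1.8115


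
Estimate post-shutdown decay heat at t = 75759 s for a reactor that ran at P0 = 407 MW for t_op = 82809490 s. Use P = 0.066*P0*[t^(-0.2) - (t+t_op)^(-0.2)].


P/P0 = 0.066 * [t^(-0.2) - (t + t_op)^(-0.2)]
P/P0 = 0.066 * [75759^(-0.2) - (75759 + 82809490)^(-0.2)]
P/P0 = 0.066 * [0.1057093 - 0.02607982] = 0.005255546
P = 407 * 0.005255546 = 2.1390 MW

2.1390


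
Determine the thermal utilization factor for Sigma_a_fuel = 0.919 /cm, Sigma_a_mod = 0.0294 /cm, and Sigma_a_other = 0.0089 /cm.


f = Sigma_a_fuel / (Sigma_a_fuel + Sigma_a_mod + Sigma_a_other)
f = 0.919 / (0.919 + 0.0294 + 0.0089)
f = 0.95999

0.95999


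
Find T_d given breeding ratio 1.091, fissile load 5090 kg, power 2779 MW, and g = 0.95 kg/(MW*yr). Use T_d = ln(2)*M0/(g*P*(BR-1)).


Breeding gain G = BR - 1 = 1.091 - 1 = 0.091
Fissile production rate = g * P * G = 0.95 * 2779 * 0.091 = 240.24455 kg/yr
T_d = ln(2) * M0 / (g * P * G)
T_d = ln(2) * 5090 / 240.24455 = 14.686 yr

14.686


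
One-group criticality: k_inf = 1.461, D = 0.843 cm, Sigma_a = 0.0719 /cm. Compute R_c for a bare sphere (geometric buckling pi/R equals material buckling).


L^2 = D / Sigma_a = 0.843 / 0.0719 = 11.72462 cm^2
B_m^2 = (k_inf - 1) / L^2 = (1.461 - 1) / 11.72462 = 0.03931897 /cm^2
For a bare sphere: B_g = pi/R, so R_c = pi / sqrt(B_m^2)
R_c = pi / sqrt(0.03931897) = 15.843 cm

15.843


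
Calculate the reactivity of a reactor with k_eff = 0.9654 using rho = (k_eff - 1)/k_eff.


rho = (k_eff - 1) / k_eff
rho = (0.9654 - 1) / 0.9654
rho = -0.035840

-0.035840


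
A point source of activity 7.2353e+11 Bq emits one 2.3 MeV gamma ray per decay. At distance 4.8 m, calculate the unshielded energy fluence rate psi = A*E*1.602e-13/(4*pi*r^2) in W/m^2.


psi = A * E * 1.602e-13 / (4*pi*r^2)
psi = 7.2353e+11 * 2.3 * 1.602e-13 / (4*pi*4.8^2)
psi = 9.2078e-04 W/m^2

9.2078e-04


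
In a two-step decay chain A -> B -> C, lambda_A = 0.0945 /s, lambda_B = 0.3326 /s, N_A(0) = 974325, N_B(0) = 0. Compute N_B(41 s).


N_B(t) = lambda_A * N_A0 / (lambda_B - lambda_A) * [exp(-lambda_A*t) - exp(-lambda_B*t)]
exp(-0.0945*41) = 0.02076472; exp(-0.3326*41) = 1.195914e-06
N_B = 0.0945 * 974325 / (0.3326 - 0.0945) * (0.02076472 - 1.195914e-06)
N_B = 8029.3

8029.3


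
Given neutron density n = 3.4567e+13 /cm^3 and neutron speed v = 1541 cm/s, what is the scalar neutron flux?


phi = n * v
phi = 3.4567e+13 * 1541
phi = 5.3268e+16 /cm^2/s

5.3268e+16


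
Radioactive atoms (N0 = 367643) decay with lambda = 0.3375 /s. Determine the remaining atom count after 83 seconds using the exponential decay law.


N = N0 * exp(-lambda * t)
N = 367643 * exp(-0.3375 * 83)
N = 2.5105e-07

2.5105e-07


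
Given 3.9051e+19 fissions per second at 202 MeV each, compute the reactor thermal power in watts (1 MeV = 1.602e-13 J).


P = fission_rate * E_MeV * 1.602e-13
P = 3.9051e+19 * 202 * 1.602e-13
P = 1.2637e+09 W

1.2637e+09


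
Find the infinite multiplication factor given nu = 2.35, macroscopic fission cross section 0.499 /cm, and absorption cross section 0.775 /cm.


k_inf = nu * Sigma_f / Sigma_a
k_inf = 2.35 * 0.499 / 0.775
k_inf = 1.5131

1.5131


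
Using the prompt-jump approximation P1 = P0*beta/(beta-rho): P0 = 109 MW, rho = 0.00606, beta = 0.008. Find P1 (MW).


P1/P0 = beta / (beta - rho)
P1/P0 = 0.008 / (0.008 - 0.00606) = 4.123711
P1 = 109 * 4.123711 = 449.48 MW

449.48


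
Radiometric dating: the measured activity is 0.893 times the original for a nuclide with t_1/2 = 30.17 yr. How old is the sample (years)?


lambda = ln(2) / t_half = ln(2) / 30.17 = 0.02297472 /yr
t = -ln(A/A0) / lambda
t = -ln(0.893) / 0.02297472
t = 4.9258 yr

4.9258


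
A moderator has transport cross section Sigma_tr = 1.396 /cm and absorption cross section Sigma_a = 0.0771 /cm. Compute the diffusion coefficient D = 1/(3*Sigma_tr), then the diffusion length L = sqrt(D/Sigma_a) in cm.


D = 1 / (3 * Sigma_tr) = 1 / (3 * 1.396) = 0.2387775 cm
L = sqrt(D / Sigma_a)
L = sqrt(0.2387775 / 0.0771)
L = 1.7598 cm

1.7598


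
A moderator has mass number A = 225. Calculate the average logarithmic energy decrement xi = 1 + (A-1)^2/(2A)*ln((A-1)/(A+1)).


xi = 1 + (A-1)^2/(2A) * ln((A-1)/(A+1))
xi = 1 + (225-1)^2/(2*225) * ln((225-1)/(225 +1))
xi = 0.0088626

0.0088626


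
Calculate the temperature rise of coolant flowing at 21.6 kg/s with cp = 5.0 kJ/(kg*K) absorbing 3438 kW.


dT = Q / (m_dot * cp)
dT = 3438 / (21.6 * 5.0)
dT = 31.833 C

31.833


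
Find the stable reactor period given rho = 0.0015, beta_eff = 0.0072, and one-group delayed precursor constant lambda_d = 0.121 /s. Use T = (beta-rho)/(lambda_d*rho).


T = (beta - rho) / (lambda_d * rho)
T = (0.0072 - 0.0015) / (0.121 * 0.0015)
T = 31.405 s

31.405


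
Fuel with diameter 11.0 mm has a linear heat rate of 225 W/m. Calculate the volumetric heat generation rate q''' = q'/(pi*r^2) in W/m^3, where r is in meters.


r = D / 2 / 1000 = 11.0 / 2 / 1000 = 0.0055 m
q''' = q' / (pi * r^2)
q''' = 225 / (pi * 0.0055^2)
q''' = 2.3676e+06 W/m^3

2.3676e+06


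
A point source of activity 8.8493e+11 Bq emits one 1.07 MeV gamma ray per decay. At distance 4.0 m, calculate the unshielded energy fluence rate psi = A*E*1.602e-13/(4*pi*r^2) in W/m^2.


psi = A * E * 1.602e-13 / (4*pi*r^2)
psi = 8.8493e+11 * 1.07 * 1.602e-13 / (4*pi*4.0^2)
psi = 7.5444e-04 W/m^2

7.5444e-04


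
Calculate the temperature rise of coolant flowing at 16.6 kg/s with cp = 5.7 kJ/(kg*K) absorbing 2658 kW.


dT = Q / (m_dot * cp)
dT = 2658 / (16.6 * 5.7)
dT = 28.091 C

28.091


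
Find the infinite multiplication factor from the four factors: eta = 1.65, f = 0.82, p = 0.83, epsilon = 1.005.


k_inf = eta * f * p * epsilon
k_inf = 1.65 * 0.82 * 0.83 * 1.005
k_inf = 1.1286

1.1286


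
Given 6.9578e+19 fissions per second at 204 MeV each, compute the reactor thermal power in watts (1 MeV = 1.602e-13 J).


P = fission_rate * E_MeV * 1.602e-13
P = 6.9578e+19 * 204 * 1.602e-13
P = 2.2739e+09 W

2.2739e+09


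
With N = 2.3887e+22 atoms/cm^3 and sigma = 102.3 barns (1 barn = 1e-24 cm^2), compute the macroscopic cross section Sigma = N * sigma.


Sigma = N * sigma_barns * 1e-24
Sigma = 2.3887e+22 * 102.3 * 1e-24
Sigma = 2.4436 /cm

2.4436


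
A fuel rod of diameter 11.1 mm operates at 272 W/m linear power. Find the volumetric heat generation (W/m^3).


r = D / 2 / 1000 = 11.1 / 2 / 1000 = 0.00555 m
q''' = q' / (pi * r^2)
q''' = 272 / (pi * 0.00555^2)
q''' = 2.8108e+06 W/m^3

2.8108e+06


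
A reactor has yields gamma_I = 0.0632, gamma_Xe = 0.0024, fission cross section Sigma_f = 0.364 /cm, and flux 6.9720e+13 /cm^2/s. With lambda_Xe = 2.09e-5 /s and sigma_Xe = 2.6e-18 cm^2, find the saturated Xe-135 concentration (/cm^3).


Xe_eq = (gamma_I + gamma_Xe) * Sigma_f * phi / (lambda_Xe + sigma_Xe * phi)
Numerator = (0.0632 + 0.0024) * 0.364 * 6.9720e+13 = 1.664802e+12
Denominator = 2.09e-5 + 2.6e-18 * 6.9720e+13 = 2.021720e-04
Xe_eq = 1.664802e+12 / 2.021720e-04 = 8.2346e+15 /cm^3

8.2346e+15


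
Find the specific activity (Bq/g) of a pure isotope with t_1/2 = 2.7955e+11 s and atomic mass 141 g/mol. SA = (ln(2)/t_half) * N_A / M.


lambda = ln(2) / t_half = ln(2) / 2.7955e+11 = 2.479511e-12 /s
SA = lambda * N_A / M
SA = 2.479511e-12 * 6.022e23 / 141
SA = 1.0590e+10 Bq/g

1.0590e+10


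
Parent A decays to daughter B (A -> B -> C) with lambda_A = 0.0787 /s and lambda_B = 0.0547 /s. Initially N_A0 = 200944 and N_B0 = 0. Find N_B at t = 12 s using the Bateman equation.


N_B(t) = lambda_A * N_A0 / (lambda_B - lambda_A) * [exp(-lambda_A*t) - exp(-lambda_B*t)]
exp(-0.0787*12) = 0.3889128; exp(-0.0547*12) = 0.5187154
N_B = 0.0787 * 200944 / (0.0547 - 0.0787) * (0.3889128 - 0.5187154)
N_B = 85531

85531


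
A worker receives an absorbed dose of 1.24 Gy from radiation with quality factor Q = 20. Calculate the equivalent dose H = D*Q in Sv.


H = D * Q
H = 1.24 * 20
H = 24.800 Sv

24.800


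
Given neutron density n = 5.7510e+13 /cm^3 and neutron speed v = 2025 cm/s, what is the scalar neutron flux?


phi = n * v
phi = 5.7510e+13 * 2025
phi = 1.1646e+17 /cm^2/s

1.1646e+17


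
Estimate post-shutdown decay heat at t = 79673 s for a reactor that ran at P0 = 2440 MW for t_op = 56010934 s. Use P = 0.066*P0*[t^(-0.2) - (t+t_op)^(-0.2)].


P/P0 = 0.066 * [t^(-0.2) - (t + t_op)^(-0.2)]
P/P0 = 0.066 * [79673^(-0.2) - (79673 + 56010934)^(-0.2)]
P/P0 = 0.066 * [0.1046496 - 0.02819824] = 0.005045790
P = 2440 * 0.005045790 = 12.312 MW

12.312


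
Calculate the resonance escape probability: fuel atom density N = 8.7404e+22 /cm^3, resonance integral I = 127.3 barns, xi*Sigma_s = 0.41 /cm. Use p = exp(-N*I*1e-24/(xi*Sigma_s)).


p = exp(-N * I * 1e-24 / (xi*Sigma_s))
p = exp(-8.7404e+22 * 127.3 * 1e-24 / 0.41)
p = 1.6375e-12

1.6375e-12


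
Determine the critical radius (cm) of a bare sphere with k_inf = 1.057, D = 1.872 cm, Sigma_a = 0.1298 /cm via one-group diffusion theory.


L^2 = D / Sigma_a = 1.872 / 0.1298 = 14.42219 cm^2
B_m^2 = (k_inf - 1) / L^2 = (1.057 - 1) / 14.42219 = 0.003952243 /cm^2
For a bare sphere: B_g = pi/R, so R_c = pi / sqrt(B_m^2)
R_c = pi / sqrt(0.003952243) = 49.972 cm

49.972


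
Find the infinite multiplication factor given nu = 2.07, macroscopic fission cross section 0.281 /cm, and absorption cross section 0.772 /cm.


k_inf = nu * Sigma_f / Sigma_a
k_inf = 2.07 * 0.281 / 0.772
k_inf = 0.75346

0.75346


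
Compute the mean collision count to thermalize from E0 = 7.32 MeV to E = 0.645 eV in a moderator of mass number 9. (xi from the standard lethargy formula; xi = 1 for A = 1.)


xi = 1 + (A-1)^2/(2A)*ln((A-1)/(A+1)) = 0.2066007 (for A = 9)
n = ln(E0/E) / xi
n = ln(7.32e6 / 0.645) / 0.2066007
n = ln(1.134884e+07) / 0.2066007 = 78.628

78.628


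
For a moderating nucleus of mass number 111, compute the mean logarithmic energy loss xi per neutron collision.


xi = 1 + (A-1)^2/(2A) * ln((A-1)/(A+1))
xi = 1 + (111-1)^2/(2*111) * ln((111-1)/(111 +1))
xi = 0.017910

0.017910


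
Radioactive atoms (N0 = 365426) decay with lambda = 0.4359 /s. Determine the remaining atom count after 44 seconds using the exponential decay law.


N = N0 * exp(-lambda * t)
N = 365426 * exp(-0.4359 * 44)
N = 0.0017108

0.0017108


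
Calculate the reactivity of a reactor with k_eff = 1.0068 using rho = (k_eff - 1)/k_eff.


rho = (k_eff - 1) / k_eff
rho = (1.0068 - 1) / 1.0068
rho = 0.0067541

0.0067541


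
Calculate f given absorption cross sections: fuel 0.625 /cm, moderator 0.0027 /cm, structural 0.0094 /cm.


f = Sigma_a_fuel / (Sigma_a_fuel + Sigma_a_mod + Sigma_a_other)
f = 0.625 / (0.625 + 0.0027 + 0.0094)
f = 0.98101

0.98101


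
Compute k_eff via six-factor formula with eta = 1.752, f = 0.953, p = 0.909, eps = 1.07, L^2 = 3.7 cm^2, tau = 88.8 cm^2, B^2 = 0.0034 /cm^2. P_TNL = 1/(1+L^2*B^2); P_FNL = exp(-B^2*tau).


k_inf = eta*f*p*eps = 1.752*0.953*0.909*1.07 = 1.623958
P_TNL = 1/(1 + L^2*B^2) = 1/(1 + 3.7*0.0034) = 0.9875763
P_FNL = exp(-B^2*tau) = exp(-0.0034*88.8) = 0.7393972
k_eff = k_inf * P_TNL * P_FNL = 1.623958 * 0.9875763 * 0.7393972
k_eff = 1.1858

1.1858


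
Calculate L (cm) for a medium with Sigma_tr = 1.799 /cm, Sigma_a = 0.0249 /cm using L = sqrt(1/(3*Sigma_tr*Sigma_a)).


D = 1 / (3 * Sigma_tr) = 1 / (3 * 1.799) = 0.1852881 cm
L = sqrt(D / Sigma_a)
L = sqrt(0.1852881 / 0.0249)
L = 2.7279 cm

2.7279


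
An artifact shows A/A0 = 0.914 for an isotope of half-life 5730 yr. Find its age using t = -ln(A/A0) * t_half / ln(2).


lambda = ln(2) / t_half = ln(2) / 5730 = 1.209681e-04 /yr
t = -ln(A/A0) / lambda
t = -ln(0.914) / 1.209681e-04
t = 743.38 yr

743.38


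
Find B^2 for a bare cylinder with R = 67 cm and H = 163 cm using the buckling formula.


B^2 = (2.405/R)^2 + (pi/H)^2
B^2 = (2.405/67)^2 + (pi/163)^2
B^2 = 0.0016600 /cm^2

0.0016600


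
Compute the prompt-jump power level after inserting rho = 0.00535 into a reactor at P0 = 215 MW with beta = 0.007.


P1/P0 = beta / (beta - rho)
P1/P0 = 0.007 / (0.007 - 0.00535) = 4.242424
P1 = 215 * 4.242424 = 912.12 MW

912.12


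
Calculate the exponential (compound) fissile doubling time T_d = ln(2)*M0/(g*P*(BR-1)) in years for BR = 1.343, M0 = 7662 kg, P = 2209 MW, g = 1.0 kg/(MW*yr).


Breeding gain G = BR - 1 = 1.343 - 1 = 0.343
Fissile production rate = g * P * G = 1.0 * 2209 * 0.343 = 757.687 kg/yr
T_d = ln(2) * M0 / (g * P * G)
T_d = ln(2) * 7662 / 757.687 = 7.0094 yr

7.0094


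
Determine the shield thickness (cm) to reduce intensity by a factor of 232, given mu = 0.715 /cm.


x = ln(factor) / mu
x = ln(232) / 0.715
x = 7.6178 cm

7.6178


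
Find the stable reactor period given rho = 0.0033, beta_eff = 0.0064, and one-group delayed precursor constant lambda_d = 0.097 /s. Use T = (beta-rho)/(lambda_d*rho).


T = (beta - rho) / (lambda_d * rho)
T = (0.0064 - 0.0033) / (0.097 * 0.0033)
T = 9.6845 s

9.6845


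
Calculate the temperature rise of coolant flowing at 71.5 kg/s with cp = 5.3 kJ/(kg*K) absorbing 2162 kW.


dT = Q / (m_dot * cp)
dT = 2162 / (71.5 * 5.3)
dT = 5.7052 C

5.7052


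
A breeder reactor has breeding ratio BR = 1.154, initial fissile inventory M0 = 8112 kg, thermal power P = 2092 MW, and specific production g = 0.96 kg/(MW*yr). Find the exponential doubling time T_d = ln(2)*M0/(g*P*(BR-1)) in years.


Breeding gain G = BR - 1 = 1.154 - 1 = 0.154
Fissile production rate = g * P * G = 0.96 * 2092 * 0.154 = 309.28128 kg/yr
T_d = ln(2) * M0 / (g * P * G)
T_d = ln(2) * 8112 / 309.28128 = 18.180 yr

18.180


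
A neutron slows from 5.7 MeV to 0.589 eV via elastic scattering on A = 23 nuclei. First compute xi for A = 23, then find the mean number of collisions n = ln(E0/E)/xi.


xi = 1 + (A-1)^2/(2A)*ln((A-1)/(A+1)) = 0.08448899 (for A = 23)
n = ln(E0/E) / xi
n = ln(5.7e6 / 0.589) / 0.08448899
n = ln(9.677419e+06) / 0.08448899 = 190.38

190.38


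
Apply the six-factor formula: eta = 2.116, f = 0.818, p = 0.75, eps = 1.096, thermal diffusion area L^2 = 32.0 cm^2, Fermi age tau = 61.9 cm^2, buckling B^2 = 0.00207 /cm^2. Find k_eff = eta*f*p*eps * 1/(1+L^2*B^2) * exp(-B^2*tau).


k_inf = eta*f*p*eps = 2.116*0.818*0.75*1.096 = 1.422790
P_TNL = 1/(1 + L^2*B^2) = 1/(1 + 32.0*0.00207) = 0.9378752
P_FNL = exp(-B^2*tau) = exp(-0.00207*61.9) = 0.8797364
k_eff = k_inf * P_TNL * P_FNL = 1.422790 * 0.9378752 * 0.8797364
k_eff = 1.1739

1.1739


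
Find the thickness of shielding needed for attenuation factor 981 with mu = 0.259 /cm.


x = ln(factor) / mu
x = ln(981) / 0.259
x = 26.597 cm

26.597


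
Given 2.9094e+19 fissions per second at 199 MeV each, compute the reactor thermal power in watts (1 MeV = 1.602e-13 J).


P = fission_rate * E_MeV * 1.602e-13
P = 2.9094e+19 * 199 * 1.602e-13
P = 9.2751e+08 W

9.2751e+08


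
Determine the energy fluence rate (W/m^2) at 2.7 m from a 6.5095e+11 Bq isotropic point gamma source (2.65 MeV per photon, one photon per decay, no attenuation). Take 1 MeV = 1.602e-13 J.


psi = A * E * 1.602e-13 / (4*pi*r^2)
psi = 6.5095e+11 * 2.65 * 1.602e-13 / (4*pi*2.7^2)
psi = 0.0030166 W/m^2

0.0030166


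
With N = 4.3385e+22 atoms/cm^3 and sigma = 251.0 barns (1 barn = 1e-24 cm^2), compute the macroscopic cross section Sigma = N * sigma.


Sigma = N * sigma_barns * 1e-24
Sigma = 4.3385e+22 * 251.0 * 1e-24
Sigma = 10.890 /cm

10.890


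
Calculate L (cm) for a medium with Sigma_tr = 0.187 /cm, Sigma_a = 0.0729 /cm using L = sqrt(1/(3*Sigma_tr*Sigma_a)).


D = 1 / (3 * Sigma_tr) = 1 / (3 * 0.187) = 1.782531 cm
L = sqrt(D / Sigma_a)
L = sqrt(1.782531 / 0.0729)
L = 4.9449 cm

4.9449


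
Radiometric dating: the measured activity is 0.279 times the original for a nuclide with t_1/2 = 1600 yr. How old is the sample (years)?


lambda = ln(2) / t_half = ln(2) / 1600 = 4.332170e-04 /yr
t = -ln(A/A0) / lambda
t = -ln(0.279) / 4.332170e-04
t = 2946.7 yr

2946.7


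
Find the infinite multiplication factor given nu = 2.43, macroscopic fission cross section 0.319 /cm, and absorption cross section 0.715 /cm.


k_inf = nu * Sigma_f / Sigma_a
k_inf = 2.43 * 0.319 / 0.715
k_inf = 1.0842

1.0842


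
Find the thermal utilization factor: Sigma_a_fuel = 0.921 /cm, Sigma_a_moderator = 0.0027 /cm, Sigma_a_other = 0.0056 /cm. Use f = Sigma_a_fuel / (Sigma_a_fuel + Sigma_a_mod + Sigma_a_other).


f = Sigma_a_fuel / (Sigma_a_fuel + Sigma_a_mod + Sigma_a_other)
f = 0.921 / (0.921 + 0.0027 + 0.0056)
f = 0.99107

0.99107


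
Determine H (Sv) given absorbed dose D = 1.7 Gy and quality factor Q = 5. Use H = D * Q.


H = D * Q
H = 1.7 * 5
H = 8.5000 Sv

8.5000


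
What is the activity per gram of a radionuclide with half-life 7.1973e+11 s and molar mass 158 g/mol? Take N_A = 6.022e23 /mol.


lambda = ln(2) / t_half = ln(2) / 7.1973e+11 = 9.630656e-13 /s
SA = lambda * N_A / M
SA = 9.630656e-13 * 6.022e23 / 158
SA = 3.6706e+09 Bq/g

3.6706e+09


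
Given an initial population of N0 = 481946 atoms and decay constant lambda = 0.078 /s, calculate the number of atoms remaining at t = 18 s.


N = N0 * exp(-lambda * t)
N = 481946 * exp(-0.078 * 18)
N = 118372

118372


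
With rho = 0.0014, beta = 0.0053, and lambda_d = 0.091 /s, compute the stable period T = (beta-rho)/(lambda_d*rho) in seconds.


T = (beta - rho) / (lambda_d * rho)
T = (0.0053 - 0.0014) / (0.091 * 0.0014)
T = 30.612 s

30.612


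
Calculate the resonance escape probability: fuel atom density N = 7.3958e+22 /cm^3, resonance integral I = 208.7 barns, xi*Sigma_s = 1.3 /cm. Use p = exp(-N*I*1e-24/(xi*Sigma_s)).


p = exp(-N * I * 1e-24 / (xi*Sigma_s))
p = exp(-7.3958e+22 * 208.7 * 1e-24 / 1.3)
p = 6.9755e-06

6.9755e-06


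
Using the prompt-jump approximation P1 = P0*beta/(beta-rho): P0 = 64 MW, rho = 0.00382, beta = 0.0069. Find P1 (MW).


P1/P0 = beta / (beta - rho)
P1/P0 = 0.0069 / (0.0069 - 0.00382) = 2.240260
P1 = 64 * 2.240260 = 143.38 MW

143.38


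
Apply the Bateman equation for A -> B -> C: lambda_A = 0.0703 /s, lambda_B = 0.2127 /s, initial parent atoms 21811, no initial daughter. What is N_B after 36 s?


N_B(t) = lambda_A * N_A0 / (lambda_B - lambda_A) * [exp(-lambda_A*t) - exp(-lambda_B*t)]
exp(-0.0703*36) = 0.07959532; exp(-0.2127*36) = 4.726289e-04
N_B = 0.0703 * 21811 / (0.2127 - 0.0703) * (0.07959532 - 4.726289e-04)
N_B = 851.97

851.97


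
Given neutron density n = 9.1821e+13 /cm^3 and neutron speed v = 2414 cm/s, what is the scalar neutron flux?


phi = n * v
phi = 9.1821e+13 * 2414
phi = 2.2166e+17 /cm^2/s

2.2166e+17


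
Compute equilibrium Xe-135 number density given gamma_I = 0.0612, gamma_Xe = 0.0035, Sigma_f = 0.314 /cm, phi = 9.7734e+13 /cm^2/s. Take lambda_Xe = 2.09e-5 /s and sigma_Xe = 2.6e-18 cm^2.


Xe_eq = (gamma_I + gamma_Xe) * Sigma_f * phi / (lambda_Xe + sigma_Xe * phi)
Numerator = (0.0612 + 0.0035) * 0.314 * 9.7734e+13 = 1.985544e+12
Denominator = 2.09e-5 + 2.6e-18 * 9.7734e+13 = 2.750084e-04
Xe_eq = 1.985544e+12 / 2.750084e-04 = 7.2199e+15 /cm^3

7.2199e+15


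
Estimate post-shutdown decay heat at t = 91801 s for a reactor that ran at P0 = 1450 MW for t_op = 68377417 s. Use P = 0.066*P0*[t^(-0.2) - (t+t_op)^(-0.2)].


P/P0 = 0.066 * [t^(-0.2) - (t + t_op)^(-0.2)]
P/P0 = 0.066 * [91801^(-0.2) - (91801 + 68377417)^(-0.2)]
P/P0 = 0.066 * [0.1017257 - 0.02709573] = 0.004925578
P = 1450 * 0.004925578 = 7.1421 MW

7.1421


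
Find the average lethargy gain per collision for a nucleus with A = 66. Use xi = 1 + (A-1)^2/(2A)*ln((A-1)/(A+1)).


xi = 1 + (A-1)^2/(2A) * ln((A-1)/(A+1))
xi = 1 + (66-1)^2/(2*66) * ln((66-1)/(66 +1))
xi = 0.029999

0.029999


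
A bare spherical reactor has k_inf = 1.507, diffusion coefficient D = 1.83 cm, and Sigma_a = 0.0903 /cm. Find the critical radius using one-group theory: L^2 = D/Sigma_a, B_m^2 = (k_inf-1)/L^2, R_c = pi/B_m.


L^2 = D / Sigma_a = 1.83 / 0.0903 = 20.26578 cm^2
B_m^2 = (k_inf - 1) / L^2 = (1.507 - 1) / 20.26578 = 0.02501754 /cm^2
For a bare sphere: B_g = pi/R, so R_c = pi / sqrt(B_m^2)
R_c = pi / sqrt(0.02501754) = 19.862 cm

19.862


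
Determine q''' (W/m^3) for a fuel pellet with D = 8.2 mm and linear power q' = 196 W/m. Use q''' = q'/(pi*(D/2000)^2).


r = D / 2 / 1000 = 8.2 / 2 / 1000 = 0.0041 m
q''' = q' / (pi * r^2)
q''' = 196 / (pi * 0.0041^2)
q''' = 3.7114e+06 W/m^3

3.7114e+06


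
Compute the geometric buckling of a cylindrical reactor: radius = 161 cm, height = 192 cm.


B^2 = (2.405/R)^2 + (pi/H)^2
B^2 = (2.405/161)^2 + (pi/192)^2
B^2 = 4.9087e-04 /cm^2

4.9087e-04


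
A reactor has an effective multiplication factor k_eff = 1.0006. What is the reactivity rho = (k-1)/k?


rho = (k_eff - 1) / k_eff
rho = (1.0006 - 1) / 1.0006
rho = 5.9964e-04

5.9964e-04


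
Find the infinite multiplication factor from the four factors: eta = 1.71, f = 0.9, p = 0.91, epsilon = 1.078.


k_inf = eta * f * p * epsilon
k_inf = 1.71 * 0.9 * 0.91 * 1.078
k_inf = 1.5097

1.5097


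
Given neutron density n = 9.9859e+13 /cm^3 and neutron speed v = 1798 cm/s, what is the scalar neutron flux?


phi = n * v
phi = 9.9859e+13 * 1798
phi = 1.7955e+17 /cm^2/s

1.7955e+17


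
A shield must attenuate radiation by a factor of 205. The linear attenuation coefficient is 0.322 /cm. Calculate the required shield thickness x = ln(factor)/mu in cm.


x = ln(factor) / mu
x = ln(205) / 0.322
x = 16.531 cm

16.531


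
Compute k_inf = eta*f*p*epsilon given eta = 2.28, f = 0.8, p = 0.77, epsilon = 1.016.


k_inf = eta * f * p * epsilon
k_inf = 2.28 * 0.8 * 0.77 * 1.016
k_inf = 1.4270

1.4270


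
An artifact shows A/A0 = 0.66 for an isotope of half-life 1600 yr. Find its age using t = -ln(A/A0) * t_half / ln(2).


lambda = ln(2) / t_half = ln(2) / 1600 = 4.332170e-04 /yr
t = -ln(A/A0) / lambda
t = -ln(0.66) / 4.332170e-04
t = 959.14 yr

959.14


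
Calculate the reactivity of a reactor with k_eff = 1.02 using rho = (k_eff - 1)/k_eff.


rho = (k_eff - 1) / k_eff
rho = (1.02 - 1) / 1.02
rho = 0.019608

0.019608


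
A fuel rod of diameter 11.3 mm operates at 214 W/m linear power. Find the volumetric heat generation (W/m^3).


r = D / 2 / 1000 = 11.3 / 2 / 1000 = 0.00565 m
q''' = q' / (pi * r^2)
q''' = 214 / (pi * 0.00565^2)
q''' = 2.1339e+06 W/m^3

2.1339e+06


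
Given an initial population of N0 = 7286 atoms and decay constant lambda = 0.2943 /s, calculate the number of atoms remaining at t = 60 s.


N = N0 * exp(-lambda * t)
N = 7286 * exp(-0.2943 * 60)
N = 1.5621e-04

1.5621e-04


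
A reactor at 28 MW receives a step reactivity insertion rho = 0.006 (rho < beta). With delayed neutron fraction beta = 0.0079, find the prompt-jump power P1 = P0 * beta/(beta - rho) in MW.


P1/P0 = beta / (beta - rho)
P1/P0 = 0.0079 / (0.0079 - 0.006) = 4.157895
P1 = 28 * 4.157895 = 116.42 MW

116.42


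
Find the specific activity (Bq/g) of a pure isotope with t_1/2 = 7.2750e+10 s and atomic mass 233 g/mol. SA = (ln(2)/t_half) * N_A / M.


lambda = ln(2) / t_half = ln(2) / 7.2750e+10 = 9.527796e-12 /s
SA = lambda * N_A / M
SA = 9.527796e-12 * 6.022e23 / 233
SA = 2.4625e+10 Bq/g

2.4625e+10


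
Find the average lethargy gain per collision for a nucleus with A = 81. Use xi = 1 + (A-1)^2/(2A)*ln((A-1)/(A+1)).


xi = 1 + (A-1)^2/(2A) * ln((A-1)/(A+1))
xi = 1 + (81-1)^2/(2*81) * ln((81-1)/(81 +1))
xi = 0.024489

0.024489


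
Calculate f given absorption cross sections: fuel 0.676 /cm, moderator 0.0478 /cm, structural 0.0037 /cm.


f = Sigma_a_fuel / (Sigma_a_fuel + Sigma_a_mod + Sigma_a_other)
f = 0.676 / (0.676 + 0.0478 + 0.0037)
f = 0.92921

0.92921


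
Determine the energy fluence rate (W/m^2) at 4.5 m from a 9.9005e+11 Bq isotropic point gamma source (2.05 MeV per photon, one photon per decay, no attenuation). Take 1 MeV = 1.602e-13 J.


psi = A * E * 1.602e-13 / (4*pi*r^2)
psi = 9.9005e+11 * 2.05 * 1.602e-13 / (4*pi*4.5^2)
psi = 0.0012777 W/m^2

0.0012777


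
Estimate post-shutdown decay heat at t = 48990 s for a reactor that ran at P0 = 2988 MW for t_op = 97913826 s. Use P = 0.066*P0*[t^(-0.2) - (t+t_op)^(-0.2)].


P/P0 = 0.066 * [t^(-0.2) - (t + t_op)^(-0.2)]
P/P0 = 0.066 * [48990^(-0.2) - (48990 + 97913826)^(-0.2)]
P/P0 = 0.066 * [0.1153396 - 0.02522248] = 0.005947730
P = 2988 * 0.005947730 = 17.772 MW

17.772


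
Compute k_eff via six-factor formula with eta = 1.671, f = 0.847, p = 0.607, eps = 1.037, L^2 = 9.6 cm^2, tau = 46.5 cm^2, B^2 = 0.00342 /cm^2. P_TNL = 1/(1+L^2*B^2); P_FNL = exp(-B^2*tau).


k_inf = eta*f*p*eps = 1.671*0.847*0.607*1.037 = 0.8908966
P_TNL = 1/(1 + L^2*B^2) = 1/(1 + 9.6*0.00342) = 0.9682117
P_FNL = exp(-B^2*tau) = exp(-0.00342*46.5) = 0.8529708
k_eff = k_inf * P_TNL * P_FNL = 0.8908966 * 0.9682117 * 0.8529708
k_eff = 0.73575

0.73575


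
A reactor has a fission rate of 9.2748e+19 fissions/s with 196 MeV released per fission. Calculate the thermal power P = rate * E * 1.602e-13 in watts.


P = fission_rate * E_MeV * 1.602e-13
P = 9.2748e+19 * 196 * 1.602e-13
P = 2.9122e+09 W

2.9122e+09


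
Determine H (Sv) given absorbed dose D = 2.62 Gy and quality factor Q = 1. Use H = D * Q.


H = D * Q
H = 2.62 * 1
H = 2.6200 Sv

2.6200


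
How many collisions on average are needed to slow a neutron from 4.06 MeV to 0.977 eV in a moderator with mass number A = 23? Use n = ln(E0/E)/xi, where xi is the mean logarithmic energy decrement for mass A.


xi = 1 + (A-1)^2/(2A)*ln((A-1)/(A+1)) = 0.08448899 (for A = 23)
n = ln(E0/E) / xi
n = ln(4.06e6 / 0.977) / 0.08448899
n = ln(4.155578e+06) / 0.08448899 = 180.38

180.38


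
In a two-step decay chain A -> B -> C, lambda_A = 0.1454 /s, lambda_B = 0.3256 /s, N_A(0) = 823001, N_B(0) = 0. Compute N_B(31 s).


N_B(t) = lambda_A * N_A0 / (lambda_B - lambda_A) * [exp(-lambda_A*t) - exp(-lambda_B*t)]
exp(-0.1454*31) = 0.01102709; exp(-0.3256*31) = 4.134331e-05
N_B = 0.1454 * 823001 / (0.3256 - 0.1454) * (0.01102709 - 4.134331e-05)
N_B = 7295.2

7295.2


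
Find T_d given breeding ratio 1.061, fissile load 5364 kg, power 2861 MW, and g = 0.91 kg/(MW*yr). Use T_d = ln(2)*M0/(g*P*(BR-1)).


Breeding gain G = BR - 1 = 1.061 - 1 = 0.061
Fissile production rate = g * P * G = 0.91 * 2861 * 0.061 = 158.81411 kg/yr
T_d = ln(2) * M0 / (g * P * G)
T_d = ln(2) * 5364 / 158.81411 = 23.411 yr

23.411


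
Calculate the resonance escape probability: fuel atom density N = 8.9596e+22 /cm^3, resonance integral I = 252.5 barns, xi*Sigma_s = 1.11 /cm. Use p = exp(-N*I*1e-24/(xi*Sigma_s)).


p = exp(-N * I * 1e-24 / (xi*Sigma_s))
p = exp(-8.9596e+22 * 252.5 * 1e-24 / 1.11)
p = 1.4080e-09

1.4080e-09


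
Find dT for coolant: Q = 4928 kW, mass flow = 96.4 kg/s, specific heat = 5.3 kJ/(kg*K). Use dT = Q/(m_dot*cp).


dT = Q / (m_dot * cp)
dT = 4928 / (96.4 * 5.3)
dT = 9.6453 C

9.6453


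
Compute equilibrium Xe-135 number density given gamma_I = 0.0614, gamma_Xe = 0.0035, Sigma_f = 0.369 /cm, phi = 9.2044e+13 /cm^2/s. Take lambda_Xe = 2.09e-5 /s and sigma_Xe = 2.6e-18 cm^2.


Xe_eq = (gamma_I + gamma_Xe) * Sigma_f * phi / (lambda_Xe + sigma_Xe * phi)
Numerator = (0.0614 + 0.0035) * 0.369 * 9.2044e+13 = 2.204279e+12
Denominator = 2.09e-5 + 2.6e-18 * 9.2044e+13 = 2.602144e-04
Xe_eq = 2.204279e+12 / 2.602144e-04 = 8.4710e+15 /cm^3

8.4710e+15


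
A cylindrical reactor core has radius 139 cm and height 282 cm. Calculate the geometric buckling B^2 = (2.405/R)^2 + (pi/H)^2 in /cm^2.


B^2 = (2.405/R)^2 + (pi/H)^2
B^2 = (2.405/139)^2 + (pi/282)^2
B^2 = 4.2347e-04 /cm^2

4.2347e-04


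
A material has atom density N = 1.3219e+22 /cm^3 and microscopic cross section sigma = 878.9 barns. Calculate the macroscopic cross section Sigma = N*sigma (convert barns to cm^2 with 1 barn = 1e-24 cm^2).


Sigma = N * sigma_barns * 1e-24
Sigma = 1.3219e+22 * 878.9 * 1e-24
Sigma = 11.618 /cm

11.618


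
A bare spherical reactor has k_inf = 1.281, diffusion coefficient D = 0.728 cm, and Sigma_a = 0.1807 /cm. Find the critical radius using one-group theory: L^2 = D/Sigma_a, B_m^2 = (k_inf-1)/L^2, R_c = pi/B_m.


L^2 = D / Sigma_a = 0.728 / 0.1807 = 4.028777 cm^2
B_m^2 = (k_inf - 1) / L^2 = (1.281 - 1) / 4.028777 = 0.06974821 /cm^2
For a bare sphere: B_g = pi/R, so R_c = pi / sqrt(B_m^2)
R_c = pi / sqrt(0.06974821) = 11.896 cm

11.896


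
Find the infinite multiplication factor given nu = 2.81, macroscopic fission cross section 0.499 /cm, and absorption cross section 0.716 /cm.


k_inf = nu * Sigma_f / Sigma_a
k_inf = 2.81 * 0.499 / 0.716
k_inf = 1.9584

1.9584


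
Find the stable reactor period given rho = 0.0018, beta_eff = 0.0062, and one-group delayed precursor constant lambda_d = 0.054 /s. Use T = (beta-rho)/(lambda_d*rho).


T = (beta - rho) / (lambda_d * rho)
T = (0.0062 - 0.0018) / (0.054 * 0.0018)
T = 45.267 s

45.267


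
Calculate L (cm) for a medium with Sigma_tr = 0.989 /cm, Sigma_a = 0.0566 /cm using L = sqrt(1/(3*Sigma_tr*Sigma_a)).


D = 1 / (3 * Sigma_tr) = 1 / (3 * 0.989) = 0.3370408 cm
L = sqrt(D / Sigma_a)
L = sqrt(0.3370408 / 0.0566)
L = 2.4402 cm

2.4402
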